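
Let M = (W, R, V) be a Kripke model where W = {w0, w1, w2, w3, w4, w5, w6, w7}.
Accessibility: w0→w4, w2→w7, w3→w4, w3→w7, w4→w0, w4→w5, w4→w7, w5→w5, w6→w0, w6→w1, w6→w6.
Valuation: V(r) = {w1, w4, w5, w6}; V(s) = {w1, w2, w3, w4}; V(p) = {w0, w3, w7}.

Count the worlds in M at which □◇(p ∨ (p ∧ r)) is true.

3

Recall that □ψ holds at a world iff ψ holds at every accessible world, and ◇ψ holds iff ψ holds at some accessible world.
Let φ = □◇(p ∨ (p ∧ r)). Evaluate φ at each world:
  w0 (successors {w4}): φ is true.
  w1 (successors ∅): φ is true.
  w2 (successors {w7}): φ is false.
  w3 (successors {w4, w7}): φ is false.
  w4 (successors {w0, w5, w7}): φ is false.
  w5 (successors {w5}): φ is false.
  w6 (successors {w0, w1, w6}): φ is false.
  w7 (successors ∅): φ is true.
For instance, at w5:
  At w5: □◇(p ∨ (p ∧ r)) requires ◇(p ∨ (p ∧ r)) at every successor {w5}.
    ◇(p ∨ (p ∧ r)) fails at w5, so □◇(p ∨ (p ∧ r)) is false at w5.
      At w5: ◇(p ∨ (p ∧ r)) requires p ∨ (p ∧ r) at some successor in {w5}.
        At w5: p ∨ (p ∧ r) is false.
      So ◇(p ∨ (p ∧ r)) is false at w5.
Satisfying worlds: {w0, w1, w7}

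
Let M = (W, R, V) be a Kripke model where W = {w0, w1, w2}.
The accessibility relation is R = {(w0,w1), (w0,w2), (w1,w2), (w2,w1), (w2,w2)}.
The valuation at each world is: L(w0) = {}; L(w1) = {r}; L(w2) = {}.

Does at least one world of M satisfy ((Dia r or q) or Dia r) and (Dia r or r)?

Yes

Let φ = ((Dia r or q) or Dia r) and (Dia r or r). Evaluate φ at each world:
  w0 (successors {w1, w2}): φ is true.
  w1 (successors {w2}): φ is false.
  w2 (successors {w1, w2}): φ is true.
Detail at w0 (witness):
  At w0: (Dia r or q) or Dia r is true, Dia r or r is true, so ((Dia r or q) or Dia r) and (Dia r or r) is true.
    At w0: Dia r or q is true, Dia r is true, so (Dia r or q) or Dia r is true.
      At w0: Dia r is true, q is false, so Dia r or q is true.
      At w0: Dia r requires r at some successor in {w1, w2}.
        r holds at w1, so Dia r is true at w0.
    At w0: Dia r is true, r is false, so Dia r or r is true.
      At w0: Dia r requires r at some successor in {w1, w2}.
        r holds at w1, so Dia r is true at w0.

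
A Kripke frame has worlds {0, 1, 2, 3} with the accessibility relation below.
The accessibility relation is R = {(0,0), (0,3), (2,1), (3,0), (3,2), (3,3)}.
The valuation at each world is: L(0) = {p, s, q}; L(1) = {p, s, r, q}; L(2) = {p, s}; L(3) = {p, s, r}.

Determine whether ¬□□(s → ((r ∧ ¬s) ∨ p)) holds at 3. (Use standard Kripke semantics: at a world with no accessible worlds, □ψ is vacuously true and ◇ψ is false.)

At 3: □□(s → ((r ∧ ¬s) ∨ p)) is true, so ¬□□(s → ((r ∧ ¬s) ∨ p)) is false.
  At 3: □□(s → ((r ∧ ¬s) ∨ p)) requires □(s → ((r ∧ ¬s) ∨ p)) at every successor {0, 2, 3}.
      At 0: □(s → ((r ∧ ¬s) ∨ p)) requires s → ((r ∧ ¬s) ∨ p) at every successor {0, 3}.
        At 0: s → ((r ∧ ¬s) ∨ p) is true.
        At 3: s → ((r ∧ ¬s) ∨ p) is true.
      So □(s → ((r ∧ ¬s) ∨ p)) is true at 0.
      At 2: □(s → ((r ∧ ¬s) ∨ p)) requires s → ((r ∧ ¬s) ∨ p) at every successor {1}.
        At 1: s → ((r ∧ ¬s) ∨ p) is true.
      So □(s → ((r ∧ ¬s) ∨ p)) is true at 2.
      At 3: □(s → ((r ∧ ¬s) ∨ p)) requires s → ((r ∧ ¬s) ∨ p) at every successor {0, 2, 3}.
        At 0: s → ((r ∧ ¬s) ∨ p) is true.
        At 2: s → ((r ∧ ¬s) ∨ p) is true.
        At 3: s → ((r ∧ ¬s) ∨ p) is true.
      So □(s → ((r ∧ ¬s) ∨ p)) is true at 3.
  So □□(s → ((r ∧ ¬s) ∨ p)) is true at 3.

No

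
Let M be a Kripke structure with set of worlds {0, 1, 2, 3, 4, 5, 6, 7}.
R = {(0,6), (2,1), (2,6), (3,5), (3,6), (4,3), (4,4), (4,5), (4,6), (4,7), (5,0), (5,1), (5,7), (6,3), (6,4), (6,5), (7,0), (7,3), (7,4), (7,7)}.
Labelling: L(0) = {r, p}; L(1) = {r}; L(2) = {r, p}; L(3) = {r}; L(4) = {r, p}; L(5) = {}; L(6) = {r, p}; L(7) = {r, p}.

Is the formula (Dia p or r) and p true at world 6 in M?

Yes

At 6: Dia p or r is true, p is true, so (Dia p or r) and p is true.
  At 6: Dia p is true, r is true, so Dia p or r is true.
    At 6: Dia p requires p at some successor in {3, 4, 5}.
      p holds at 4, so Dia p is true at 6.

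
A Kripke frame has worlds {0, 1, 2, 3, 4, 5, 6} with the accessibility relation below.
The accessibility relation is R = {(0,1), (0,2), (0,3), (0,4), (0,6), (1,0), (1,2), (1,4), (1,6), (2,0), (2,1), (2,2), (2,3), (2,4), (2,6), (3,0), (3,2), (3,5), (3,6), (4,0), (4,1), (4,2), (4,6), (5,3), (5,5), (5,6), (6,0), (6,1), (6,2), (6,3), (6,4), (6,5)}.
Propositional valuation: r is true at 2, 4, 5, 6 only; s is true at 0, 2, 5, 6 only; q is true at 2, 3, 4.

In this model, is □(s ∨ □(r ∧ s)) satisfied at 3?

At 3: □(s ∨ □(r ∧ s)) requires s ∨ □(r ∧ s) at every successor {0, 2, 5, 6}.
  At 0: s ∨ □(r ∧ s) is true.
  At 2: s ∨ □(r ∧ s) is true.
  At 5: s ∨ □(r ∧ s) is true.
  At 6: s ∨ □(r ∧ s) is true.
So □(s ∨ □(r ∧ s)) is true at 3.

Yes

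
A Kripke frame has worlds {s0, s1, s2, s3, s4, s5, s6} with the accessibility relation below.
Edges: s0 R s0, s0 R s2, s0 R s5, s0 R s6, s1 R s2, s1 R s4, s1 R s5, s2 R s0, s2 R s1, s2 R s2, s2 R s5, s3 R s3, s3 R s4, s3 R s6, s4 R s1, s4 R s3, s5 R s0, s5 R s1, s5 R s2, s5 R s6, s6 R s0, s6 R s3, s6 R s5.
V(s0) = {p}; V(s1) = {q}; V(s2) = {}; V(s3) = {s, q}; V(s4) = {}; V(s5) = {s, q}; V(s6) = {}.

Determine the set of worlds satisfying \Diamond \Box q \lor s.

Let φ = \Diamond \Box q \lor s. Evaluate φ at each world:
  s0 (successors {s0, s2, s5, s6}): φ is false.
  s1 (successors {s2, s4, s5}): φ is true.
  s2 (successors {s0, s1, s2, s5}): φ is false.
  s3 (successors {s3, s4, s6}): φ is true.
  s4 (successors {s1, s3}): φ is false.
  s5 (successors {s0, s1, s2, s6}): φ is true.
  s6 (successors {s0, s3, s5}): φ is false.
For instance, at s1:
  At s1: \Diamond \Box q is true, s is false, so \Diamond \Box q \lor s is true.
    At s1: \Diamond \Box q requires \Box q at some successor in {s2, s4, s5}.
      \Box q holds at s4, so \Diamond \Box q is true at s1.
Satisfying worlds: {s1, s3, s5}

s1, s3, s5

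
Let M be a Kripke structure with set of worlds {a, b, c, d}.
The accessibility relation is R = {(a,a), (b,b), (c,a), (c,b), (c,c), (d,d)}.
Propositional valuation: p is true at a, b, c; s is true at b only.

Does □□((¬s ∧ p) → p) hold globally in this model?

Let φ = □□((¬s ∧ p) → p). Evaluate φ at each world:
  a (successors {a}): φ is true.
  b (successors {b}): φ is true.
  c (successors {a, b, c}): φ is true.
  d (successors {d}): φ is true.
For instance, at b:
  At b: □□((¬s ∧ p) → p) requires □((¬s ∧ p) → p) at every successor {b}.
      At b: □((¬s ∧ p) → p) requires (¬s ∧ p) → p at every successor {b}.
        At b: (¬s ∧ p) → p is true.
      So □((¬s ∧ p) → p) is true at b.
  So □□((¬s ∧ p) → p) is true at b.

Yes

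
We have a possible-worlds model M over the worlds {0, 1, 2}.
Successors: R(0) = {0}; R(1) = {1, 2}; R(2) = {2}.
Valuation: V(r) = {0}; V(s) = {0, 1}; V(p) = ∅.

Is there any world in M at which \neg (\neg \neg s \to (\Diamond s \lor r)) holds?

Recall that \Diamond ψ holds at a world iff ψ holds at some accessible world.
Let φ = \neg (\neg \neg s \to (\Diamond s \lor r)). Evaluate φ at each world:
  0 (successors {0}): φ is false.
  1 (successors {1, 2}): φ is false.
  2 (successors {2}): φ is false.
For instance, at 0:
  At 0: \neg \neg s \to (\Diamond s \lor r) is true, so \neg (\neg \neg s \to (\Diamond s \lor r)) is false.
    At 0: \neg \neg s is true, \Diamond s \lor r is true, so \neg \neg s \to (\Diamond s \lor r) is true.
      At 0: \Diamond s is true, r is true, so \Diamond s \lor r is true.

No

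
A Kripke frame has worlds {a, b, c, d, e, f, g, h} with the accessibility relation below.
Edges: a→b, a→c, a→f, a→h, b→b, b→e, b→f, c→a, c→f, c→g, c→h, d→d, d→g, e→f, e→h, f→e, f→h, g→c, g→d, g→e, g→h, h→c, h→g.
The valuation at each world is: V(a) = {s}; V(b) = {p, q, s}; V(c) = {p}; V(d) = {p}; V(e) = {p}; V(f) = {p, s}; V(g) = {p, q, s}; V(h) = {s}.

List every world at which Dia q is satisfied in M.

a, b, c, d, h

Let φ = Dia q. Evaluate φ at each world:
  a (successors {b, c, f, h}): φ is true.
  b (successors {b, e, f}): φ is true.
  c (successors {a, f, g, h}): φ is true.
  d (successors {d, g}): φ is true.
  e (successors {f, h}): φ is false.
  f (successors {e, h}): φ is false.
  g (successors {c, d, e, h}): φ is false.
  h (successors {c, g}): φ is true.
For instance, at h:
  At h: Dia q requires q at some successor in {c, g}.
    q holds at g, so Dia q is true at h.
Satisfying worlds: {a, b, c, d, h}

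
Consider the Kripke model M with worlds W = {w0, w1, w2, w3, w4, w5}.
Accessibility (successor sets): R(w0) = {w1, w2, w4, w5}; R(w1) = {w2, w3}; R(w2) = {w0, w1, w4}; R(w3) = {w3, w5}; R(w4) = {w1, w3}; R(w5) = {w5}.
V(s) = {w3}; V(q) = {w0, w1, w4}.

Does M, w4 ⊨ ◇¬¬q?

Yes

At w4: ◇¬¬q requires ¬¬q at some successor in {w1, w3}.
  ¬¬q holds at w1, so ◇¬¬q is true at w4.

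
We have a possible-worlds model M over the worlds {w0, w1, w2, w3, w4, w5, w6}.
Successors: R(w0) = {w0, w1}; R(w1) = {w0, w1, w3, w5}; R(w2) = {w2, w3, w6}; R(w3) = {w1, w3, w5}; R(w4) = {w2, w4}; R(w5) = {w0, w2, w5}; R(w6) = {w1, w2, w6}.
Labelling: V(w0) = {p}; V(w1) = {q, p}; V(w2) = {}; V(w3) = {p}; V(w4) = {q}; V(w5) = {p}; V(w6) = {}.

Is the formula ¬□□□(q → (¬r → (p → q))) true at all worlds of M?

Recall that □ψ holds at a world iff ψ holds at every accessible world, and ◇ψ holds iff ψ holds at some accessible world.
Let φ = ¬□□□(q → (¬r → (p → q))). Evaluate φ at each world:
  w0 (successors {w0, w1}): φ is false.
  w1 (successors {w0, w1, w3, w5}): φ is false.
  w2 (successors {w2, w3, w6}): φ is false.
  w3 (successors {w1, w3, w5}): φ is false.
  w4 (successors {w2, w4}): φ is false.
  w5 (successors {w0, w2, w5}): φ is false.
  w6 (successors {w1, w2, w6}): φ is false.
Detail at w0 (counterexample):
  At w0: □□□(q → (¬r → (p → q))) is true, so ¬□□□(q → (¬r → (p → q))) is false.
    At w0: □□□(q → (¬r → (p → q))) requires □□(q → (¬r → (p → q))) at every successor {w0, w1}.
      At w0: □□(q → (¬r → (p → q))) is true.
      At w1: □□(q → (¬r → (p → q))) is true.
    So □□□(q → (¬r → (p → q))) is true at w0.

No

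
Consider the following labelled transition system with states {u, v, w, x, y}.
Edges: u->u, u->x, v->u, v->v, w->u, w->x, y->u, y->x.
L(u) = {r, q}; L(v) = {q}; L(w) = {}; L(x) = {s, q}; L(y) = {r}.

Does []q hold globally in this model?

Yes

Let φ = []q. Evaluate φ at each world:
  u (successors {u, x}): φ is true.
  v (successors {u, v}): φ is true.
  w (successors {u, x}): φ is true.
  x (successors ∅): φ is true.
  y (successors {u, x}): φ is true.
For instance, at y:
  At y: []q requires q at every successor {u, x}.
    At u: q is true.
    At x: q is true.
  So []q is true at y.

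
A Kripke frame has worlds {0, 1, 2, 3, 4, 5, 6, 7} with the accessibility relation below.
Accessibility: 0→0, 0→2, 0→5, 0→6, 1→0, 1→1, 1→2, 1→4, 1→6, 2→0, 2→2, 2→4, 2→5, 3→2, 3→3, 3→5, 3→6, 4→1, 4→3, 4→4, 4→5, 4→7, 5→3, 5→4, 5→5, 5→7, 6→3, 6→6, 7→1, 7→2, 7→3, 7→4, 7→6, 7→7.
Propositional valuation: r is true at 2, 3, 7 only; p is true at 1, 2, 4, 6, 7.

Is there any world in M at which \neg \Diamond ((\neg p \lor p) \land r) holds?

Recall that \Diamond ψ holds at a world iff ψ holds at some accessible world.
Let φ = \neg \Diamond ((\neg p \lor p) \land r). Evaluate φ at each world:
  0 (successors {0, 2, 5, 6}): φ is false.
  1 (successors {0, 1, 2, 4, 6}): φ is false.
  2 (successors {0, 2, 4, 5}): φ is false.
  3 (successors {2, 3, 5, 6}): φ is false.
  4 (successors {1, 3, 4, 5, 7}): φ is false.
  5 (successors {3, 4, 5, 7}): φ is false.
  6 (successors {3, 6}): φ is false.
  7 (successors {1, 2, 3, 4, 6, 7}): φ is false.
For instance, at 2:
  At 2: \Diamond ((\neg p \lor p) \land r) is true, so \neg \Diamond ((\neg p \lor p) \land r) is false.
    At 2: \Diamond ((\neg p \lor p) \land r) requires (\neg p \lor p) \land r at some successor in {0, 2, 4, 5}.
      (\neg p \lor p) \land r holds at 2, so \Diamond ((\neg p \lor p) \land r) is true at 2.

No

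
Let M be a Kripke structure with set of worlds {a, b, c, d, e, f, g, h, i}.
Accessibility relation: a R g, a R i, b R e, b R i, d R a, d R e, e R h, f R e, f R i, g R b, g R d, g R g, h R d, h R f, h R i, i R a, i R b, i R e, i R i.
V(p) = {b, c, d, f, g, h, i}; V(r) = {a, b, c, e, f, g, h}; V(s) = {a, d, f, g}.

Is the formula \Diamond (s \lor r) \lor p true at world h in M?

Yes

At h: \Diamond (s \lor r) is true, p is true, so \Diamond (s \lor r) \lor p is true.
  At h: \Diamond (s \lor r) requires s \lor r at some successor in {d, f, i}.
    s \lor r holds at d, so \Diamond (s \lor r) is true at h.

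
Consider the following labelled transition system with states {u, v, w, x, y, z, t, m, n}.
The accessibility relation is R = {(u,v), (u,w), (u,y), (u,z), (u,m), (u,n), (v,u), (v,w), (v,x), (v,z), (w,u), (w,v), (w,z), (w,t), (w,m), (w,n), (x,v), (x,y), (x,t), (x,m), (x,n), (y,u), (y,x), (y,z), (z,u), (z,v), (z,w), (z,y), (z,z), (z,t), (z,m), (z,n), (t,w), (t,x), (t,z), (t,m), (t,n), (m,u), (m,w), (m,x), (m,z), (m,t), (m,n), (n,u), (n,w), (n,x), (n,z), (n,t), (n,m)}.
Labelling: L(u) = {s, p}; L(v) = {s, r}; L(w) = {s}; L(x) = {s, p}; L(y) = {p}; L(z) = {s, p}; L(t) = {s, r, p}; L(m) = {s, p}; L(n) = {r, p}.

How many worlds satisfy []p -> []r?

Recall that []ψ holds at a world iff ψ holds at every accessible world, and <>ψ holds iff ψ holds at some accessible world.
Let φ = []p -> []r. Evaluate φ at each world:
  u (successors {v, w, y, z, m, n}): φ is true.
  v (successors {u, w, x, z}): φ is true.
  w (successors {u, v, z, t, m, n}): φ is true.
  x (successors {v, y, t, m, n}): φ is true.
  y (successors {u, x, z}): φ is false.
  z (successors {u, v, w, y, z, t, m, n}): φ is true.
  t (successors {w, x, z, m, n}): φ is true.
  m (successors {u, w, x, z, t, n}): φ is true.
  n (successors {u, w, x, z, t, m}): φ is true.
For instance, at t:
  At t: []p is false, []r is false, so []p -> []r is true.
    At t: []p requires p at every successor {w, x, z, m, n}.
      p fails at w, so []p is false at t.
    At t: []r requires r at every successor {w, x, z, m, n}.
      r fails at w, so []r is false at t.
Satisfying worlds: {u, v, w, x, z, t, m, n}

8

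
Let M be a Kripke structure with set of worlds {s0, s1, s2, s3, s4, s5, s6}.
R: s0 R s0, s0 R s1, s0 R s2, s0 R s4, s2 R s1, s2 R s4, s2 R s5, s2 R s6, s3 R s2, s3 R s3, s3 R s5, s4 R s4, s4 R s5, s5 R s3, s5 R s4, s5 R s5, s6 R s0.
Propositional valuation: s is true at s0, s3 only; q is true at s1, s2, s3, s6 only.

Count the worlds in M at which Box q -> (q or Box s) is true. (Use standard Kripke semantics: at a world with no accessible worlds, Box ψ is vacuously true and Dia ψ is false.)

Let φ = Box q -> (q or Box s). Evaluate φ at each world:
  s0 (successors {s0, s1, s2, s4}): φ is true.
  s1 (successors ∅): φ is true.
  s2 (successors {s1, s4, s5, s6}): φ is true.
  s3 (successors {s2, s3, s5}): φ is true.
  s4 (successors {s4, s5}): φ is true.
  s5 (successors {s3, s4, s5}): φ is true.
  s6 (successors {s0}): φ is true.
For instance, at s2:
  At s2: Box q is false, q or Box s is true, so Box q -> (q or Box s) is true.
    At s2: Box q requires q at every successor {s1, s4, s5, s6}.
      q fails at s4, so Box q is false at s2.
    At s2: q is true, Box s is false, so q or Box s is true.
      At s2: Box s requires s at every successor {s1, s4, s5, s6}.
        s fails at s1, so Box s is false at s2.
Satisfying worlds: {s0, s1, s2, s3, s4, s5, s6}

7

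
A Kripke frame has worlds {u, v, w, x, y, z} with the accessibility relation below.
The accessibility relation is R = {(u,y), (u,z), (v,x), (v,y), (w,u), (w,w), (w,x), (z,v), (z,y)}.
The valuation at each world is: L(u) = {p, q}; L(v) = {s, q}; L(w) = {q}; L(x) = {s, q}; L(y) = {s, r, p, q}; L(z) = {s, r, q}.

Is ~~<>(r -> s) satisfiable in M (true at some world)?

Let φ = ~~<>(r -> s). Evaluate φ at each world:
  u (successors {y, z}): φ is true.
  v (successors {x, y}): φ is true.
  w (successors {u, w, x}): φ is true.
  x (successors ∅): φ is false.
  y (successors ∅): φ is false.
  z (successors {v, y}): φ is true.
Detail at u (witness):
  At u: ~<>(r -> s) is false, so ~~<>(r -> s) is true.
    At u: <>(r -> s) is true, so ~<>(r -> s) is false.
      At u: <>(r -> s) requires r -> s at some successor in {y, z}.
        r -> s holds at y, so <>(r -> s) is true at u.

Yes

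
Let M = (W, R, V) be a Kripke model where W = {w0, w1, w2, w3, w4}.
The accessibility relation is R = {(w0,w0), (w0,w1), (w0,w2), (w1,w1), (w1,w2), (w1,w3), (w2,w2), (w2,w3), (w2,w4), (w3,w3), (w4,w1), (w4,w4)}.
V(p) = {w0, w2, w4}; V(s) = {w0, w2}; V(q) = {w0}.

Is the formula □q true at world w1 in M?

No

Recall that □ψ holds at a world iff ψ holds at every accessible world, and ◇ψ holds iff ψ holds at some accessible world.
At w1: □q requires q at every successor {w1, w2, w3}.
  q fails at w1, so □q is false at w1.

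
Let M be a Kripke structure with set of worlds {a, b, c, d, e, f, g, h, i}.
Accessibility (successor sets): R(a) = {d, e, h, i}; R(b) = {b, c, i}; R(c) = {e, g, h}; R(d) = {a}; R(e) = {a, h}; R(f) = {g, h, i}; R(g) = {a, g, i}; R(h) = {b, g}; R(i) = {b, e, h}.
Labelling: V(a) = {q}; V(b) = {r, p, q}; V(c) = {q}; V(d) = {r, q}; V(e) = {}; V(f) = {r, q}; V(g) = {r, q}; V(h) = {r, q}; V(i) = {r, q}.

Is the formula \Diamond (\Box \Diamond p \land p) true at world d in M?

No

At d: \Diamond (\Box \Diamond p \land p) requires \Box \Diamond p \land p at some successor in {a}.
  At a: \Box \Diamond p \land p is false.
So \Diamond (\Box \Diamond p \land p) is false at d.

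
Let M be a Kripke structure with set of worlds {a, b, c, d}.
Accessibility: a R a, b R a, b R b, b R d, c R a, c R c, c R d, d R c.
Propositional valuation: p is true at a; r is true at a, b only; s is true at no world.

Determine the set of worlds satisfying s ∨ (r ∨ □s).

a, b

Let φ = s ∨ (r ∨ □s). Evaluate φ at each world:
  a (successors {a}): φ is true.
  b (successors {a, b, d}): φ is true.
  c (successors {a, c, d}): φ is false.
  d (successors {c}): φ is false.
For instance, at a:
  At a: s is false, r ∨ □s is true, so s ∨ (r ∨ □s) is true.
    At a: r is true, □s is false, so r ∨ □s is true.
      At a: □s requires s at every successor {a}.
        s fails at a, so □s is false at a.
Satisfying worlds: {a, b}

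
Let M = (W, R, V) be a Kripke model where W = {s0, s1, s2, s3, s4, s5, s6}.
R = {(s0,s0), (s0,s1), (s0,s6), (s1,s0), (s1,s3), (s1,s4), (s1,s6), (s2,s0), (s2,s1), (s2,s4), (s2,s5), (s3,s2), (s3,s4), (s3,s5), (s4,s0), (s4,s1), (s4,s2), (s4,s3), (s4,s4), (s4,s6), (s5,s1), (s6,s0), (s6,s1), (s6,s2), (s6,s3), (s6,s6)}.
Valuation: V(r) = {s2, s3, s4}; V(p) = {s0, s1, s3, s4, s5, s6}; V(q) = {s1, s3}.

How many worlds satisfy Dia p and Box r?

Let φ = Dia p and Box r. Evaluate φ at each world:
  s0 (successors {s0, s1, s6}): φ is false.
  s1 (successors {s0, s3, s4, s6}): φ is false.
  s2 (successors {s0, s1, s4, s5}): φ is false.
  s3 (successors {s2, s4, s5}): φ is false.
  s4 (successors {s0, s1, s2, s3, s4, s6}): φ is false.
  s5 (successors {s1}): φ is false.
  s6 (successors {s0, s1, s2, s3, s6}): φ is false.
For instance, at s1:
  At s1: Dia p is true, Box r is false, so Dia p and Box r is false.
    At s1: Dia p requires p at some successor in {s0, s3, s4, s6}.
      p holds at s0, so Dia p is true at s1.
    At s1: Box r requires r at every successor {s0, s3, s4, s6}.
      r fails at s0, so Box r is false at s1.
Satisfying worlds: none.

0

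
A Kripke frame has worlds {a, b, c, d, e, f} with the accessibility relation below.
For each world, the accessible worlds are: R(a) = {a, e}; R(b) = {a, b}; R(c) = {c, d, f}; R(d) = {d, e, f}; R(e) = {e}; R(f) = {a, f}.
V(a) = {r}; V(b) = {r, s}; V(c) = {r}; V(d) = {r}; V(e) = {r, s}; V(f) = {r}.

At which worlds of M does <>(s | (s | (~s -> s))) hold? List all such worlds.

Let φ = <>(s | (s | (~s -> s))). Evaluate φ at each world:
  a (successors {a, e}): φ is true.
  b (successors {a, b}): φ is true.
  c (successors {c, d, f}): φ is false.
  d (successors {d, e, f}): φ is true.
  e (successors {e}): φ is true.
  f (successors {a, f}): φ is false.
For instance, at b:
  At b: <>(s | (s | (~s -> s))) requires s | (s | (~s -> s)) at some successor in {a, b}.
    s | (s | (~s -> s)) holds at b, so <>(s | (s | (~s -> s))) is true at b.
Satisfying worlds: {a, b, d, e}

a, b, d, e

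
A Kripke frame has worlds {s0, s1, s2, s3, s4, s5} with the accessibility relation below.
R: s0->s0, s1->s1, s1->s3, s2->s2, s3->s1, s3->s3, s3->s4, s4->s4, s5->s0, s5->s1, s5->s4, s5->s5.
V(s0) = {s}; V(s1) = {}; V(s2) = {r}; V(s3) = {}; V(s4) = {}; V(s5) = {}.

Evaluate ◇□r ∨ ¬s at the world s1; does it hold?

Yes

Recall that □ψ holds at a world iff ψ holds at every accessible world, and ◇ψ holds iff ψ holds at some accessible world.
At s1: ◇□r is false, ¬s is true, so ◇□r ∨ ¬s is true.
  At s1: ◇□r requires □r at some successor in {s1, s3}.
    At s1: □r is false.
    At s3: □r is false.
  So ◇□r is false at s1.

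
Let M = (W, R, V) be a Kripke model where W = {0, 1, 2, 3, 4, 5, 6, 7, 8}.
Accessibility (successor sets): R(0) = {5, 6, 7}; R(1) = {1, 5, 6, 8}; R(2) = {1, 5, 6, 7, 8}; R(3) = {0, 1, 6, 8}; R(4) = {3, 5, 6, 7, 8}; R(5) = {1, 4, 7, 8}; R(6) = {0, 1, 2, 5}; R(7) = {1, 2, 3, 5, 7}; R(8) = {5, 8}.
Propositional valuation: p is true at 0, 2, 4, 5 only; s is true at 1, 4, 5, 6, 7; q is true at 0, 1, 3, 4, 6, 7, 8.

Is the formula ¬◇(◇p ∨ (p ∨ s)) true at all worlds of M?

Recall that ◇ψ holds at a world iff ψ holds at some accessible world.
Let φ = ¬◇(◇p ∨ (p ∨ s)). Evaluate φ at each world:
  0 (successors {5, 6, 7}): φ is false.
  1 (successors {1, 5, 6, 8}): φ is false.
  2 (successors {1, 5, 6, 7, 8}): φ is false.
  3 (successors {0, 1, 6, 8}): φ is false.
  4 (successors {3, 5, 6, 7, 8}): φ is false.
  5 (successors {1, 4, 7, 8}): φ is false.
  6 (successors {0, 1, 2, 5}): φ is false.
  7 (successors {1, 2, 3, 5, 7}): φ is false.
  8 (successors {5, 8}): φ is false.
Detail at 0 (counterexample):
  At 0: ◇(◇p ∨ (p ∨ s)) is true, so ¬◇(◇p ∨ (p ∨ s)) is false.
    At 0: ◇(◇p ∨ (p ∨ s)) requires ◇p ∨ (p ∨ s) at some successor in {5, 6, 7}.
      ◇p ∨ (p ∨ s) holds at 5, so ◇(◇p ∨ (p ∨ s)) is true at 0.

No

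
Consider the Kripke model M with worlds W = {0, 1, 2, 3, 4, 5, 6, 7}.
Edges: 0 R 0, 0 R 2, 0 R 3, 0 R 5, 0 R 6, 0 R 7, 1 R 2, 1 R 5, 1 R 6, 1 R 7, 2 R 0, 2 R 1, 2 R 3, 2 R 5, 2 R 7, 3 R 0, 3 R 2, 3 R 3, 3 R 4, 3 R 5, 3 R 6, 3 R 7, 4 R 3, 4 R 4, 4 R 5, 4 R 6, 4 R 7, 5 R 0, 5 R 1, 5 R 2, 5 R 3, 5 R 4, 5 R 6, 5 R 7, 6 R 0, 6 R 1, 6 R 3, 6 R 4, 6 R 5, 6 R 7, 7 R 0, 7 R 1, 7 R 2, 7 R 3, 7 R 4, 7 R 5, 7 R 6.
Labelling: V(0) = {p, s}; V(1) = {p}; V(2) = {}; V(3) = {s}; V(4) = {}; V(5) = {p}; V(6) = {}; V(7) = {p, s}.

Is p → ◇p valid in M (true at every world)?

Recall that ◇ψ holds at a world iff ψ holds at some accessible world.
Let φ = p → ◇p. Evaluate φ at each world:
  0 (successors {0, 2, 3, 5, 6, 7}): φ is true.
  1 (successors {2, 5, 6, 7}): φ is true.
  2 (successors {0, 1, 3, 5, 7}): φ is true.
  3 (successors {0, 2, 3, 4, 5, 6, 7}): φ is true.
  4 (successors {3, 4, 5, 6, 7}): φ is true.
  5 (successors {0, 1, 2, 3, 4, 6, 7}): φ is true.
  6 (successors {0, 1, 3, 4, 5, 7}): φ is true.
  7 (successors {0, 1, 2, 3, 4, 5, 6}): φ is true.
For instance, at 7:
  At 7: p is true, ◇p is true, so p → ◇p is true.
    At 7: ◇p requires p at some successor in {0, 1, 2, 3, 4, 5, 6}.
      p holds at 0, so ◇p is true at 7.

Yes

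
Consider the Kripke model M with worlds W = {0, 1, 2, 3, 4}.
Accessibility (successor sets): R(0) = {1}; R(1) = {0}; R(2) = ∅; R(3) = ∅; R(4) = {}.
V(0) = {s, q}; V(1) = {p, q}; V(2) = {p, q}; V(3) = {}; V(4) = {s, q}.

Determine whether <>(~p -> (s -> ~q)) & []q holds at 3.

No

At 3: <>(~p -> (s -> ~q)) is false, []q is true, so <>(~p -> (s -> ~q)) & []q is false.
  At 3: no accessible worlds, so <>(~p -> (s -> ~q)) is false.
  At 3: no accessible worlds, so []q holds vacuously.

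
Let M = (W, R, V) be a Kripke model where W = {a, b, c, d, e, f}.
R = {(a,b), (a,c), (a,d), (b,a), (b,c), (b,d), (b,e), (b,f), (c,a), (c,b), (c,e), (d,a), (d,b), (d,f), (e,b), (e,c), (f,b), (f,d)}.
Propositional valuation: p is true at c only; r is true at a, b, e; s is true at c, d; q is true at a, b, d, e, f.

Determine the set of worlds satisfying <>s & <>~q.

a, b, e

Let φ = <>s & <>~q. Evaluate φ at each world:
  a (successors {b, c, d}): φ is true.
  b (successors {a, c, d, e, f}): φ is true.
  c (successors {a, b, e}): φ is false.
  d (successors {a, b, f}): φ is false.
  e (successors {b, c}): φ is true.
  f (successors {b, d}): φ is false.
For instance, at b:
  At b: <>s is true, <>~q is true, so <>s & <>~q is true.
    At b: <>s requires s at some successor in {a, c, d, e, f}.
      s holds at c, so <>s is true at b.
    At b: <>~q requires ~q at some successor in {a, c, d, e, f}.
      ~q holds at c, so <>~q is true at b.
Satisfying worlds: {a, b, e}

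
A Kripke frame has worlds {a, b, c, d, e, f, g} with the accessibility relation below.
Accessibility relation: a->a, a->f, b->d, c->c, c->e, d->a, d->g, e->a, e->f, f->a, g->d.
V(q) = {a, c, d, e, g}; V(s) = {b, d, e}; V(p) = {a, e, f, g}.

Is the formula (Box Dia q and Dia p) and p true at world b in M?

No

At b: Box Dia q and Dia p is false, p is false, so (Box Dia q and Dia p) and p is false.
  At b: Box Dia q is true, Dia p is false, so Box Dia q and Dia p is false.
    At b: Box Dia q requires Dia q at every successor {d}.
      At d: Dia q is true.
    So Box Dia q is true at b.
    At b: Dia p requires p at some successor in {d}.
      At d: p is false.
    So Dia p is false at b.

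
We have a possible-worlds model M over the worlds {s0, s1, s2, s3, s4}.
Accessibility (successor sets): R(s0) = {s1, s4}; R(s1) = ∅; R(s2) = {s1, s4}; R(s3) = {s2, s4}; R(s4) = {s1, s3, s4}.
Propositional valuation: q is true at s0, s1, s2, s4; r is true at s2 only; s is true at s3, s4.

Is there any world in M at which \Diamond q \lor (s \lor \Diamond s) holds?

Yes

Recall that \Diamond ψ holds at a world iff ψ holds at some accessible world.
Let φ = \Diamond q \lor (s \lor \Diamond s). Evaluate φ at each world:
  s0 (successors {s1, s4}): φ is true.
  s1 (successors ∅): φ is false.
  s2 (successors {s1, s4}): φ is true.
  s3 (successors {s2, s4}): φ is true.
  s4 (successors {s1, s3, s4}): φ is true.
Detail at s0 (witness):
  At s0: \Diamond q is true, s \lor \Diamond s is true, so \Diamond q \lor (s \lor \Diamond s) is true.
    At s0: \Diamond q requires q at some successor in {s1, s4}.
      q holds at s1, so \Diamond q is true at s0.
    At s0: s is false, \Diamond s is true, so s \lor \Diamond s is true.
      At s0: \Diamond s requires s at some successor in {s1, s4}.
        s holds at s4, so \Diamond s is true at s0.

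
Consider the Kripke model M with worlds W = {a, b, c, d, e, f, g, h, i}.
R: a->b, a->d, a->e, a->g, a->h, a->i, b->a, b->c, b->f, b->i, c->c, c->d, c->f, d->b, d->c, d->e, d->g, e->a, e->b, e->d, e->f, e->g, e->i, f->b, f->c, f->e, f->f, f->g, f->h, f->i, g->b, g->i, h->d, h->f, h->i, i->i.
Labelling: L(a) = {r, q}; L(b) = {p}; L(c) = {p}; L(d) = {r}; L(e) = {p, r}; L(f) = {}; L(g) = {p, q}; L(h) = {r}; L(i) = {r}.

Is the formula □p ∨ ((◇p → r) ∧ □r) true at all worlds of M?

No

Recall that □ψ holds at a world iff ψ holds at every accessible world, and ◇ψ holds iff ψ holds at some accessible world.
Let φ = □p ∨ ((◇p → r) ∧ □r). Evaluate φ at each world:
  a (successors {b, d, e, g, h, i}): φ is false.
  b (successors {a, c, f, i}): φ is false.
  c (successors {c, d, f}): φ is false.
  d (successors {b, c, e, g}): φ is true.
  e (successors {a, b, d, f, g, i}): φ is false.
  f (successors {b, c, e, f, g, h, i}): φ is false.
  g (successors {b, i}): φ is false.
  h (successors {d, f, i}): φ is false.
  i (successors {i}): φ is true.
Detail at a (counterexample):
  At a: □p is false, (◇p → r) ∧ □r is false, so □p ∨ ((◇p → r) ∧ □r) is false.
    At a: □p requires p at every successor {b, d, e, g, h, i}.
      p fails at d, so □p is false at a.
    At a: ◇p → r is true, □r is false, so (◇p → r) ∧ □r is false.
      At a: ◇p is true, r is true, so ◇p → r is true.
      At a: □r requires r at every successor {b, d, e, g, h, i}.
        r fails at b, so □r is false at a.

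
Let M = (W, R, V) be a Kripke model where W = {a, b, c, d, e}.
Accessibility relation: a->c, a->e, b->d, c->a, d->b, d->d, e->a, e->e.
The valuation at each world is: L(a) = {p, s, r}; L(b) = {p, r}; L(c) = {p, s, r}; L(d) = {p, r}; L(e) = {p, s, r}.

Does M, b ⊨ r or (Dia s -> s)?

At b: r is true, Dia s -> s is true, so r or (Dia s -> s) is true.
  At b: Dia s is false, s is false, so Dia s -> s is true.
    At b: Dia s requires s at some successor in {d}.
      At d: s is false.
    So Dia s is false at b.

Yes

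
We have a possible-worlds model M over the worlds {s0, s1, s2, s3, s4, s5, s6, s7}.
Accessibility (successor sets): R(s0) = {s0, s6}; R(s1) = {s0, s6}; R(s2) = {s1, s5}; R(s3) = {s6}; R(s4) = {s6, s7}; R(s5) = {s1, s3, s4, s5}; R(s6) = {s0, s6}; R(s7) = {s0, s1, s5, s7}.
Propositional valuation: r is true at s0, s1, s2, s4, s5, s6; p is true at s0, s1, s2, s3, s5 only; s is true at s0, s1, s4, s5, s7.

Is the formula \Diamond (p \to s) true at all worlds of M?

Let φ = \Diamond (p \to s). Evaluate φ at each world:
  s0 (successors {s0, s6}): φ is true.
  s1 (successors {s0, s6}): φ is true.
  s2 (successors {s1, s5}): φ is true.
  s3 (successors {s6}): φ is true.
  s4 (successors {s6, s7}): φ is true.
  s5 (successors {s1, s3, s4, s5}): φ is true.
  s6 (successors {s0, s6}): φ is true.
  s7 (successors {s0, s1, s5, s7}): φ is true.
For instance, at s0:
  At s0: \Diamond (p \to s) requires p \to s at some successor in {s0, s6}.
    p \to s holds at s0, so \Diamond (p \to s) is true at s0.

Yes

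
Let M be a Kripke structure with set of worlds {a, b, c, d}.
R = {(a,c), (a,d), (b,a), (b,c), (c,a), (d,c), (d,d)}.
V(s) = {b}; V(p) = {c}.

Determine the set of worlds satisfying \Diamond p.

Let φ = \Diamond p. Evaluate φ at each world:
  a (successors {c, d}): φ is true.
  b (successors {a, c}): φ is true.
  c (successors {a}): φ is false.
  d (successors {c, d}): φ is true.
For instance, at d:
  At d: \Diamond p requires p at some successor in {c, d}.
    p holds at c, so \Diamond p is true at d.
Satisfying worlds: {a, b, d}

a, b, d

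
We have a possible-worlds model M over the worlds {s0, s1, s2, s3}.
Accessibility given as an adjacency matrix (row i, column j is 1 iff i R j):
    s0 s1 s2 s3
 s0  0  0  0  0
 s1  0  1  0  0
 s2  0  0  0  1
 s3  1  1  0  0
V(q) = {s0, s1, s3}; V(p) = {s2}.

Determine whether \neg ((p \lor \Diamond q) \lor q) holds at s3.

Recall that \Diamond ψ holds at a world iff ψ holds at some accessible world.
At s3: (p \lor \Diamond q) \lor q is true, so \neg ((p \lor \Diamond q) \lor q) is false.
  At s3: p \lor \Diamond q is true, q is true, so (p \lor \Diamond q) \lor q is true.
    At s3: p is false, \Diamond q is true, so p \lor \Diamond q is true.
      At s3: \Diamond q requires q at some successor in {s0, s1}.
        q holds at s0, so \Diamond q is true at s3.

No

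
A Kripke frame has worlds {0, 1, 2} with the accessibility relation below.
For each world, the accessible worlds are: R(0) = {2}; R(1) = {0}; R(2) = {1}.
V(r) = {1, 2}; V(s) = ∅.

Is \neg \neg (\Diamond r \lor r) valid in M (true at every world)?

Yes

Let φ = \neg \neg (\Diamond r \lor r). Evaluate φ at each world:
  0 (successors {2}): φ is true.
  1 (successors {0}): φ is true.
  2 (successors {1}): φ is true.
For instance, at 0:
  At 0: \neg (\Diamond r \lor r) is false, so \neg \neg (\Diamond r \lor r) is true.
    At 0: \Diamond r \lor r is true, so \neg (\Diamond r \lor r) is false.
      At 0: \Diamond r is true, r is false, so \Diamond r \lor r is true.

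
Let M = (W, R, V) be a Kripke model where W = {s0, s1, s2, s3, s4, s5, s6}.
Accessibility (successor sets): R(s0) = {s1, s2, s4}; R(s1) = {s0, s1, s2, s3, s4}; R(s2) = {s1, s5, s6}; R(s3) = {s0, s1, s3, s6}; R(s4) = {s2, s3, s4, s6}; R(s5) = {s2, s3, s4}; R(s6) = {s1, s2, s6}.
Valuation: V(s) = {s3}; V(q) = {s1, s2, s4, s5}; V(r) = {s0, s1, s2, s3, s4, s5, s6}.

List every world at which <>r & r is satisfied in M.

Recall that <>ψ holds at a world iff ψ holds at some accessible world.
Let φ = <>r & r. Evaluate φ at each world:
  s0 (successors {s1, s2, s4}): φ is true.
  s1 (successors {s0, s1, s2, s3, s4}): φ is true.
  s2 (successors {s1, s5, s6}): φ is true.
  s3 (successors {s0, s1, s3, s6}): φ is true.
  s4 (successors {s2, s3, s4, s6}): φ is true.
  s5 (successors {s2, s3, s4}): φ is true.
  s6 (successors {s1, s2, s6}): φ is true.
For instance, at s3:
  At s3: <>r is true, r is true, so <>r & r is true.
    At s3: <>r requires r at some successor in {s0, s1, s3, s6}.
      r holds at s0, so <>r is true at s3.
Satisfying worlds: {s0, s1, s2, s3, s4, s5, s6}

s0, s1, s2, s3, s4, s5, s6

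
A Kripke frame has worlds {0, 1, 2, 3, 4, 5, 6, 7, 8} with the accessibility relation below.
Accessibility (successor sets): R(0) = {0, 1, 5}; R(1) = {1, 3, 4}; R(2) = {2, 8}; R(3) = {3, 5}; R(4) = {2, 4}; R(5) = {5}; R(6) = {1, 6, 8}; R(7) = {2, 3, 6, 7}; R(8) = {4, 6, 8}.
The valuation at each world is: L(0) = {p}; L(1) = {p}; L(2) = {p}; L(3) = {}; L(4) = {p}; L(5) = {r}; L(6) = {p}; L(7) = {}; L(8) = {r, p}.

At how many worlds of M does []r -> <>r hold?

9

Recall that []ψ holds at a world iff ψ holds at every accessible world, and <>ψ holds iff ψ holds at some accessible world.
Let φ = []r -> <>r. Evaluate φ at each world:
  0 (successors {0, 1, 5}): φ is true.
  1 (successors {1, 3, 4}): φ is true.
  2 (successors {2, 8}): φ is true.
  3 (successors {3, 5}): φ is true.
  4 (successors {2, 4}): φ is true.
  5 (successors {5}): φ is true.
  6 (successors {1, 6, 8}): φ is true.
  7 (successors {2, 3, 6, 7}): φ is true.
  8 (successors {4, 6, 8}): φ is true.
For instance, at 1:
  At 1: []r is false, <>r is false, so []r -> <>r is true.
    At 1: []r requires r at every successor {1, 3, 4}.
      r fails at 1, so []r is false at 1.
    At 1: <>r requires r at some successor in {1, 3, 4}.
      At 1: r is false.
      At 3: r is false.
      At 4: r is false.
    So <>r is false at 1.
Satisfying worlds: {0, 1, 2, 3, 4, 5, 6, 7, 8}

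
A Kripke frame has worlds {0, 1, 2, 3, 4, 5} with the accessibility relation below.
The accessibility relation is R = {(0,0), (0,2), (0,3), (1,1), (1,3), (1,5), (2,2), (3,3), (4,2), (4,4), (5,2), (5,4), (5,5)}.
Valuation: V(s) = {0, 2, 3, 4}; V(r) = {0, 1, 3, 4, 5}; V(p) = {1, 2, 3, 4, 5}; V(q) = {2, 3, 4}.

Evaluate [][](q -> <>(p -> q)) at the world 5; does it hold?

At 5: [][](q -> <>(p -> q)) requires [](q -> <>(p -> q)) at every successor {2, 4, 5}.
    At 2: [](q -> <>(p -> q)) requires q -> <>(p -> q) at every successor {2}.
      At 2: q -> <>(p -> q) is true.
    So [](q -> <>(p -> q)) is true at 2.
    At 4: [](q -> <>(p -> q)) requires q -> <>(p -> q) at every successor {2, 4}.
      At 2: q -> <>(p -> q) is true.
      At 4: q -> <>(p -> q) is true.
    So [](q -> <>(p -> q)) is true at 4.
    At 5: [](q -> <>(p -> q)) requires q -> <>(p -> q) at every successor {2, 4, 5}.
      At 2: q -> <>(p -> q) is true.
      At 4: q -> <>(p -> q) is true.
      At 5: q -> <>(p -> q) is true.
    So [](q -> <>(p -> q)) is true at 5.
So [][](q -> <>(p -> q)) is true at 5.

Yes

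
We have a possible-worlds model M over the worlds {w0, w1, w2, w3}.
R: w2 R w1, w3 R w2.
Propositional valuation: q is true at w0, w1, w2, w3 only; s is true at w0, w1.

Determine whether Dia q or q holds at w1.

At w1: Dia q is false, q is true, so Dia q or q is true.
  At w1: no accessible worlds, so Dia q is false.

Yes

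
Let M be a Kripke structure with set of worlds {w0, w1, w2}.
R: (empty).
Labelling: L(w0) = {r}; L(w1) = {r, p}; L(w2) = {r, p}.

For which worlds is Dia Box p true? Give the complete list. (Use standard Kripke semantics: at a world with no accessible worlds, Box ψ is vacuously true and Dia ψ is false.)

none

Let φ = Dia Box p. Evaluate φ at each world:
  w0 (successors ∅): φ is false.
  w1 (successors ∅): φ is false.
  w2 (successors ∅): φ is false.
For instance, at w2:
  At w2: no accessible worlds, so Dia Box p is false.
Satisfying worlds: none.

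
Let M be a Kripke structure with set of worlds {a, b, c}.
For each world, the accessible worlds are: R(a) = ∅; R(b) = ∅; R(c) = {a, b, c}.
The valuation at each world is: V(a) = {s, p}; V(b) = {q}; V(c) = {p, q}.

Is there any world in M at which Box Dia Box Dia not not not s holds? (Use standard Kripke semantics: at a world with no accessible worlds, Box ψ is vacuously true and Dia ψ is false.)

Yes

Let φ = Box Dia Box Dia not not not s. Evaluate φ at each world:
  a (successors ∅): φ is true.
  b (successors ∅): φ is true.
  c (successors {a, b, c}): φ is false.
Detail at a (witness):
  At a: no accessible worlds, so Box Dia Box Dia not not not s holds vacuously.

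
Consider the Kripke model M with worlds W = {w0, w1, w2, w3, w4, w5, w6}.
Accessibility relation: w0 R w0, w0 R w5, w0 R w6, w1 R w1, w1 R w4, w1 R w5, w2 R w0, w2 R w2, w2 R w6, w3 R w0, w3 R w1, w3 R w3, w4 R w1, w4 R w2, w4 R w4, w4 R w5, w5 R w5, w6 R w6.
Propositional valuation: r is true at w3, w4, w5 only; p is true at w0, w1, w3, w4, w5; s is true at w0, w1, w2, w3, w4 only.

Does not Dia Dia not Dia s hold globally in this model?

Let φ = not Dia Dia not Dia s. Evaluate φ at each world:
  w0 (successors {w0, w5, w6}): φ is false.
  w1 (successors {w1, w4, w5}): φ is false.
  w2 (successors {w0, w2, w6}): φ is false.
  w3 (successors {w0, w1, w3}): φ is false.
  w4 (successors {w1, w2, w4, w5}): φ is false.
  w5 (successors {w5}): φ is false.
  w6 (successors {w6}): φ is false.
Detail at w0 (counterexample):
  At w0: Dia Dia not Dia s is true, so not Dia Dia not Dia s is false.
    At w0: Dia Dia not Dia s requires Dia not Dia s at some successor in {w0, w5, w6}.
      Dia not Dia s holds at w0, so Dia Dia not Dia s is true at w0.

No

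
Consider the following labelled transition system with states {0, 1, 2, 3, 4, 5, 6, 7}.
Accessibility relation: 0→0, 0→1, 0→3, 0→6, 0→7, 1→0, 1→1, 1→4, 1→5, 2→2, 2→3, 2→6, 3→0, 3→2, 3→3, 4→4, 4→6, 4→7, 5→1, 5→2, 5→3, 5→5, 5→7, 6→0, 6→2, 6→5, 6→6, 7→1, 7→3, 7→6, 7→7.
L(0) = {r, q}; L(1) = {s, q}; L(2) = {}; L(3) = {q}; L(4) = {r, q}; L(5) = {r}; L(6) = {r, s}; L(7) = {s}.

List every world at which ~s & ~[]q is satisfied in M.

0, 2, 3, 4, 5

Let φ = ~s & ~[]q. Evaluate φ at each world:
  0 (successors {0, 1, 3, 6, 7}): φ is true.
  1 (successors {0, 1, 4, 5}): φ is false.
  2 (successors {2, 3, 6}): φ is true.
  3 (successors {0, 2, 3}): φ is true.
  4 (successors {4, 6, 7}): φ is true.
  5 (successors {1, 2, 3, 5, 7}): φ is true.
  6 (successors {0, 2, 5, 6}): φ is false.
  7 (successors {1, 3, 6, 7}): φ is false.
For instance, at 5:
  At 5: ~s is true, ~[]q is true, so ~s & ~[]q is true.
    At 5: []q is false, so ~[]q is true.
      At 5: []q requires q at every successor {1, 2, 3, 5, 7}.
        q fails at 2, so []q is false at 5.
Satisfying worlds: {0, 2, 3, 4, 5}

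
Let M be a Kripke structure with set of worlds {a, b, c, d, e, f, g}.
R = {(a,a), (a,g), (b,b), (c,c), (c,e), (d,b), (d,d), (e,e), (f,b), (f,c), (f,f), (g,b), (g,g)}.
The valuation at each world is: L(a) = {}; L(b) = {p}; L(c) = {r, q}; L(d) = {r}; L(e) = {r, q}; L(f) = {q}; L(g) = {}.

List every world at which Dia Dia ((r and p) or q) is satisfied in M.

Let φ = Dia Dia ((r and p) or q). Evaluate φ at each world:
  a (successors {a, g}): φ is false.
  b (successors {b}): φ is false.
  c (successors {c, e}): φ is true.
  d (successors {b, d}): φ is false.
  e (successors {e}): φ is true.
  f (successors {b, c, f}): φ is true.
  g (successors {b, g}): φ is false.
For instance, at b:
  At b: Dia Dia ((r and p) or q) requires Dia ((r and p) or q) at some successor in {b}.
    At b: Dia ((r and p) or q) is false.
  So Dia Dia ((r and p) or q) is false at b.
Satisfying worlds: {c, e, f}

c, e, f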